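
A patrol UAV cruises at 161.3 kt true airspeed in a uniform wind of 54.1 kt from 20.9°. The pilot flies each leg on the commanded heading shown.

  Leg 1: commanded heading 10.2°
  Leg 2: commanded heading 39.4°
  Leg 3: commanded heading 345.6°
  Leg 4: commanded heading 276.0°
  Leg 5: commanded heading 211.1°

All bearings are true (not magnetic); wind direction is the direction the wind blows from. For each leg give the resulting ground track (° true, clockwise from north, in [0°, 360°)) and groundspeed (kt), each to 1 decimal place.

Leg 1: heading 10.2°; drift -5.3° → track 4.9°, groundspeed 108.6 kt
Leg 2: heading 39.4°; drift +8.9° → track 48.3°, groundspeed 111.3 kt
Leg 3: heading 345.6°; drift -14.9° → track 330.7°, groundspeed 121.2 kt
Leg 4: heading 276.0°; drift -16.6° → track 259.4°, groundspeed 182.8 kt
Leg 5: heading 211.1°; drift -2.6° → track 208.5°, groundspeed 214.8 kt

Leg 1: track=4.9°, groundspeed=108.6 kt
Leg 2: track=48.3°, groundspeed=111.3 kt
Leg 3: track=330.7°, groundspeed=121.2 kt
Leg 4: track=259.4°, groundspeed=182.8 kt
Leg 5: track=208.5°, groundspeed=214.8 kt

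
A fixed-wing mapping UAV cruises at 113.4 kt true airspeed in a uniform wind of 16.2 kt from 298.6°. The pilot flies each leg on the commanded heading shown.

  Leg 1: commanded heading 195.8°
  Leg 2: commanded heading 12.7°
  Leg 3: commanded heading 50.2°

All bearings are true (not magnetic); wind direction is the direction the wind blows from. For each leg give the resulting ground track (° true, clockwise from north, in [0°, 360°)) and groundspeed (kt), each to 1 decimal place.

Leg 1: track=188.1°, groundspeed=118.1 kt
Leg 2: track=20.8°, groundspeed=110.1 kt
Leg 3: track=57.4°, groundspeed=120.3 kt

Leg 1: heading 195.8°; drift -7.7° → track 188.1°, groundspeed 118.1 kt
Leg 2: heading 12.7°; drift +8.1° → track 20.8°, groundspeed 110.1 kt
Leg 3: heading 50.2°; drift +7.2° → track 57.4°, groundspeed 120.3 kt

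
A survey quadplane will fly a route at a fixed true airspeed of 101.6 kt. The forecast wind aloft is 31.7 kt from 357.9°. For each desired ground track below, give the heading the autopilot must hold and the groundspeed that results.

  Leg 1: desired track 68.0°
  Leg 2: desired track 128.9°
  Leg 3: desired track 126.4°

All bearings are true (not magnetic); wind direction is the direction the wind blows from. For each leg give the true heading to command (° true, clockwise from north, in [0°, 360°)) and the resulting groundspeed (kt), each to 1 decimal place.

Leg 1: desired track 68.0°; wind correction -17.1° → command heading 50.9°, groundspeed 86.3 kt
Leg 2: desired track 128.9°; wind correction -13.6° → command heading 115.3°, groundspeed 119.5 kt
Leg 3: desired track 126.4°; wind correction -14.1° → command heading 112.3°, groundspeed 118.3 kt

Leg 1: heading=50.9°, groundspeed=86.3 kt
Leg 2: heading=115.3°, groundspeed=119.5 kt
Leg 3: heading=112.3°, groundspeed=118.3 kt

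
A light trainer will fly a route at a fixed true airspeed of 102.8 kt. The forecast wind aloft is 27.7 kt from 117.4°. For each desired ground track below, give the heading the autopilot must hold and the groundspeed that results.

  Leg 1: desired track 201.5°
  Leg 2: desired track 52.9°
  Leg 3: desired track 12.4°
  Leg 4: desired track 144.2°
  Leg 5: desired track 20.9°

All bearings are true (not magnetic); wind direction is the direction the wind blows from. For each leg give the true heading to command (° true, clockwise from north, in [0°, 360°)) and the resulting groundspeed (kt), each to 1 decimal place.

Leg 1: desired track 201.5°; wind correction -15.5° → command heading 186.0°, groundspeed 96.2 kt
Leg 2: desired track 52.9°; wind correction +14.1° → command heading 67.0°, groundspeed 87.8 kt
Leg 3: desired track 12.4°; wind correction +15.1° → command heading 27.5°, groundspeed 106.4 kt
Leg 4: desired track 144.2°; wind correction -7.0° → command heading 137.2°, groundspeed 77.3 kt
Leg 5: desired track 20.9°; wind correction +15.5° → command heading 36.4°, groundspeed 102.2 kt

Leg 1: heading=186.0°, groundspeed=96.2 kt
Leg 2: heading=67.0°, groundspeed=87.8 kt
Leg 3: heading=27.5°, groundspeed=106.4 kt
Leg 4: heading=137.2°, groundspeed=77.3 kt
Leg 5: heading=36.4°, groundspeed=102.2 kt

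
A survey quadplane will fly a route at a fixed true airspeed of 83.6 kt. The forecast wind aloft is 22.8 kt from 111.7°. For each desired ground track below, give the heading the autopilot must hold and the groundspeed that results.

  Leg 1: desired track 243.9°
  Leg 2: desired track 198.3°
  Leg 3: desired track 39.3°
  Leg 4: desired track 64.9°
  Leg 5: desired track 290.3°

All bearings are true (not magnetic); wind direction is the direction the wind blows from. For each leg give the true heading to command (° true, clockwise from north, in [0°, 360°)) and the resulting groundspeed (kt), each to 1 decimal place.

Leg 1: desired track 243.9°; wind correction -11.7° → command heading 232.2°, groundspeed 97.2 kt
Leg 2: desired track 198.3°; wind correction -15.8° → command heading 182.5°, groundspeed 79.1 kt
Leg 3: desired track 39.3°; wind correction +15.1° → command heading 54.4°, groundspeed 73.8 kt
Leg 4: desired track 64.9°; wind correction +11.5° → command heading 76.4°, groundspeed 66.3 kt
Leg 5: desired track 290.3°; wind correction -0.4° → command heading 289.9°, groundspeed 106.4 kt

Leg 1: heading=232.2°, groundspeed=97.2 kt
Leg 2: heading=182.5°, groundspeed=79.1 kt
Leg 3: heading=54.4°, groundspeed=73.8 kt
Leg 4: heading=76.4°, groundspeed=66.3 kt
Leg 5: heading=289.9°, groundspeed=106.4 kt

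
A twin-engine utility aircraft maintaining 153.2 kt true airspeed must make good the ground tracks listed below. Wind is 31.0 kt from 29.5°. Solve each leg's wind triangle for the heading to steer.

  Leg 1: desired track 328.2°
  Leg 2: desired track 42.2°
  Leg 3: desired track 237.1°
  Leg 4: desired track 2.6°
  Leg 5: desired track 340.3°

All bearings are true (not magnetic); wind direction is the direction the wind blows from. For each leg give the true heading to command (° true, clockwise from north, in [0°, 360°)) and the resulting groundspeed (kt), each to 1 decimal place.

Leg 1: desired track 328.2°; wind correction +10.2° → command heading 338.4°, groundspeed 135.9 kt
Leg 2: desired track 42.2°; wind correction -2.5° → command heading 39.7°, groundspeed 122.8 kt
Leg 3: desired track 237.1°; wind correction +5.4° → command heading 242.5°, groundspeed 180.0 kt
Leg 4: desired track 2.6°; wind correction +5.3° → command heading 7.9°, groundspeed 124.9 kt
Leg 5: desired track 340.3°; wind correction +8.8° → command heading 349.1°, groundspeed 131.1 kt

Leg 1: heading=338.4°, groundspeed=135.9 kt
Leg 2: heading=39.7°, groundspeed=122.8 kt
Leg 3: heading=242.5°, groundspeed=180.0 kt
Leg 4: heading=7.9°, groundspeed=124.9 kt
Leg 5: heading=349.1°, groundspeed=131.1 kt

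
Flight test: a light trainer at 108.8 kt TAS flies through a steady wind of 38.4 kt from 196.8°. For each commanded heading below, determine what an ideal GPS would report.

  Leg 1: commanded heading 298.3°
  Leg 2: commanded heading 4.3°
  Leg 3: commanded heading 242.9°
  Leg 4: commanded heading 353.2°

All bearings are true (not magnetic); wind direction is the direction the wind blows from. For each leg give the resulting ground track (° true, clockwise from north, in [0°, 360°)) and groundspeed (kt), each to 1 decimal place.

Leg 1: track=316.2°, groundspeed=122.4 kt
Leg 2: track=7.6°, groundspeed=146.5 kt
Leg 3: track=261.5°, groundspeed=86.7 kt
Leg 4: track=359.3°, groundspeed=144.8 kt

Leg 1: heading 298.3°; drift +17.9° → track 316.2°, groundspeed 122.4 kt
Leg 2: heading 4.3°; drift +3.3° → track 7.6°, groundspeed 146.5 kt
Leg 3: heading 242.9°; drift +18.6° → track 261.5°, groundspeed 86.7 kt
Leg 4: heading 353.2°; drift +6.1° → track 359.3°, groundspeed 144.8 kt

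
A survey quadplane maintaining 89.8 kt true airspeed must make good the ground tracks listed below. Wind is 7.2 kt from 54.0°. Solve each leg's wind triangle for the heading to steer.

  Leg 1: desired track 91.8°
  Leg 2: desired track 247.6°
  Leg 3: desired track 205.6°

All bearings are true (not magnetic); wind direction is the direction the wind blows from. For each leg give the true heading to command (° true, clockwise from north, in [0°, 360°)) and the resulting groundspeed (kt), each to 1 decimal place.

Leg 1: heading=89.0°, groundspeed=84.0 kt
Leg 2: heading=248.7°, groundspeed=96.8 kt
Leg 3: heading=203.4°, groundspeed=96.1 kt

Leg 1: desired track 91.8°; wind correction -2.8° → command heading 89.0°, groundspeed 84.0 kt
Leg 2: desired track 247.6°; wind correction +1.1° → command heading 248.7°, groundspeed 96.8 kt
Leg 3: desired track 205.6°; wind correction -2.2° → command heading 203.4°, groundspeed 96.1 kt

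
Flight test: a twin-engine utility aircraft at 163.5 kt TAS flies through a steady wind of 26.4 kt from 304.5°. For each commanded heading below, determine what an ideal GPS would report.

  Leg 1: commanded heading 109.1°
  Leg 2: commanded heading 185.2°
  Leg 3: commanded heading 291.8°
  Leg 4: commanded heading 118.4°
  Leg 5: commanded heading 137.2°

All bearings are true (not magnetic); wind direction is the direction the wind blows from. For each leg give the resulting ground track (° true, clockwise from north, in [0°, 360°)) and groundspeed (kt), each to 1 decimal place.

Leg 1: heading 109.1°; drift +2.1° → track 111.2°, groundspeed 189.1 kt
Leg 2: heading 185.2°; drift -7.4° → track 177.8°, groundspeed 177.9 kt
Leg 3: heading 291.8°; drift -2.4° → track 289.4°, groundspeed 137.9 kt
Leg 4: heading 118.4°; drift +0.8° → track 119.2°, groundspeed 189.8 kt
Leg 5: heading 137.2°; drift -1.8° → track 135.4°, groundspeed 189.3 kt

Leg 1: track=111.2°, groundspeed=189.1 kt
Leg 2: track=177.8°, groundspeed=177.9 kt
Leg 3: track=289.4°, groundspeed=137.9 kt
Leg 4: track=119.2°, groundspeed=189.8 kt
Leg 5: track=135.4°, groundspeed=189.3 kt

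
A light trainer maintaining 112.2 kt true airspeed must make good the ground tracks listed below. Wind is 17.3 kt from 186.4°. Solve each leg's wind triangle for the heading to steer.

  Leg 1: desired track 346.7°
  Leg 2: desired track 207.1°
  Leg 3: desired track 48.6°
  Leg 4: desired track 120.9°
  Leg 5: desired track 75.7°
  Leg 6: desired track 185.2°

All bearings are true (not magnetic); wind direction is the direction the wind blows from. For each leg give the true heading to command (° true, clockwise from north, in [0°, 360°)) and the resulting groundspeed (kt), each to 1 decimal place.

Leg 1: desired track 346.7°; wind correction -3.0° → command heading 343.7°, groundspeed 128.3 kt
Leg 2: desired track 207.1°; wind correction -3.1° → command heading 204.0°, groundspeed 95.9 kt
Leg 3: desired track 48.6°; wind correction +5.9° → command heading 54.5°, groundspeed 124.4 kt
Leg 4: desired track 120.9°; wind correction +8.1° → command heading 129.0°, groundspeed 103.9 kt
Leg 5: desired track 75.7°; wind correction +8.3° → command heading 84.0°, groundspeed 117.1 kt
Leg 6: desired track 185.2°; wind correction +0.2° → command heading 185.4°, groundspeed 94.9 kt

Leg 1: heading=343.7°, groundspeed=128.3 kt
Leg 2: heading=204.0°, groundspeed=95.9 kt
Leg 3: heading=54.5°, groundspeed=124.4 kt
Leg 4: heading=129.0°, groundspeed=103.9 kt
Leg 5: heading=84.0°, groundspeed=117.1 kt
Leg 6: heading=185.4°, groundspeed=94.9 kt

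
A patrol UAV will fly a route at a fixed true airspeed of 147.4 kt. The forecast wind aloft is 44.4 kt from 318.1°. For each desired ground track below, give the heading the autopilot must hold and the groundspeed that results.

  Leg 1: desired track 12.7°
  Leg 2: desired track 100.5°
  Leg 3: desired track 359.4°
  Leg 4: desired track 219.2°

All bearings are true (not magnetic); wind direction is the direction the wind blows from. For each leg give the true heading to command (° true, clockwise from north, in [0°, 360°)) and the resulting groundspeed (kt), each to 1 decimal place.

Leg 1: desired track 12.7°; wind correction -14.2° → command heading 358.5°, groundspeed 117.2 kt
Leg 2: desired track 100.5°; wind correction -10.6° → command heading 89.9°, groundspeed 180.1 kt
Leg 3: desired track 359.4°; wind correction -11.5° → command heading 347.9°, groundspeed 111.1 kt
Leg 4: desired track 219.2°; wind correction +17.3° → command heading 236.5°, groundspeed 147.6 kt

Leg 1: heading=358.5°, groundspeed=117.2 kt
Leg 2: heading=89.9°, groundspeed=180.1 kt
Leg 3: heading=347.9°, groundspeed=111.1 kt
Leg 4: heading=236.5°, groundspeed=147.6 kt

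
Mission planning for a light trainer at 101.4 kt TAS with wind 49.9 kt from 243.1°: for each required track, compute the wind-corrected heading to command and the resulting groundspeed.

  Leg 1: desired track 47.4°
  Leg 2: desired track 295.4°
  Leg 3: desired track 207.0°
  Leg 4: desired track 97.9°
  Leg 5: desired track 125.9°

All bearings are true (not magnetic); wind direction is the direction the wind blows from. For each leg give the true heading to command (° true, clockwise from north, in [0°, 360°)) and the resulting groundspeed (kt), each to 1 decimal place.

Leg 1: heading=39.7°, groundspeed=148.5 kt
Leg 2: heading=272.5°, groundspeed=62.9 kt
Leg 3: heading=223.9°, groundspeed=56.7 kt
Leg 4: heading=114.2°, groundspeed=138.3 kt
Leg 5: heading=151.9°, groundspeed=114.0 kt

Leg 1: desired track 47.4°; wind correction -7.7° → command heading 39.7°, groundspeed 148.5 kt
Leg 2: desired track 295.4°; wind correction -22.9° → command heading 272.5°, groundspeed 62.9 kt
Leg 3: desired track 207.0°; wind correction +16.9° → command heading 223.9°, groundspeed 56.7 kt
Leg 4: desired track 97.9°; wind correction +16.3° → command heading 114.2°, groundspeed 138.3 kt
Leg 5: desired track 125.9°; wind correction +26.0° → command heading 151.9°, groundspeed 114.0 kt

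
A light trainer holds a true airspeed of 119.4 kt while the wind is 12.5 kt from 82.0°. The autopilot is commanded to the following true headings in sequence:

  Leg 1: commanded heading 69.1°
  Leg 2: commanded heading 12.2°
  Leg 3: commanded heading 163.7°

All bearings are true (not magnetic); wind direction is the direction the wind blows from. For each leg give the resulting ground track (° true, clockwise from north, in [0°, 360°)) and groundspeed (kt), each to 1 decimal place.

Leg 1: track=67.6°, groundspeed=107.3 kt
Leg 2: track=6.4°, groundspeed=115.7 kt
Leg 3: track=169.7°, groundspeed=118.2 kt

Leg 1: heading 69.1°; drift -1.5° → track 67.6°, groundspeed 107.3 kt
Leg 2: heading 12.2°; drift -5.8° → track 6.4°, groundspeed 115.7 kt
Leg 3: heading 163.7°; drift +6.0° → track 169.7°, groundspeed 118.2 kt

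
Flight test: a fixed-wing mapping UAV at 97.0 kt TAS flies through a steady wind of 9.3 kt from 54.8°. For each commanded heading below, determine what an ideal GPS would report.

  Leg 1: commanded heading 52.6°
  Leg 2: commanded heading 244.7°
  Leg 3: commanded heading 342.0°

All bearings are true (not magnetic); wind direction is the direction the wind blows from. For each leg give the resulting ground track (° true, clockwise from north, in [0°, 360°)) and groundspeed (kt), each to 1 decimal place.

Leg 1: track=52.4°, groundspeed=87.7 kt
Leg 2: track=243.8°, groundspeed=106.2 kt
Leg 3: track=336.6°, groundspeed=94.7 kt

Leg 1: heading 52.6°; drift -0.2° → track 52.4°, groundspeed 87.7 kt
Leg 2: heading 244.7°; drift -0.9° → track 243.8°, groundspeed 106.2 kt
Leg 3: heading 342.0°; drift -5.4° → track 336.6°, groundspeed 94.7 kt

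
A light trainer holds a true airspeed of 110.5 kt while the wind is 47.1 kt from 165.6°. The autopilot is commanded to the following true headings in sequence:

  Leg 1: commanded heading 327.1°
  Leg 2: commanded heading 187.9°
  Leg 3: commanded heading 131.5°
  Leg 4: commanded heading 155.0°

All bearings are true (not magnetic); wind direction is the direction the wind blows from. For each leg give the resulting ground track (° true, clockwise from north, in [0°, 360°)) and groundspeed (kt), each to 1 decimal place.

Leg 1: heading 327.1°; drift +5.5° → track 332.6°, groundspeed 155.9 kt
Leg 2: heading 187.9°; drift +15.0° → track 202.9°, groundspeed 69.3 kt
Leg 3: heading 131.5°; drift -20.3° → track 111.2°, groundspeed 76.2 kt
Leg 4: heading 155.0°; drift -7.7° → track 147.3°, groundspeed 64.8 kt

Leg 1: track=332.6°, groundspeed=155.9 kt
Leg 2: track=202.9°, groundspeed=69.3 kt
Leg 3: track=111.2°, groundspeed=76.2 kt
Leg 4: track=147.3°, groundspeed=64.8 kt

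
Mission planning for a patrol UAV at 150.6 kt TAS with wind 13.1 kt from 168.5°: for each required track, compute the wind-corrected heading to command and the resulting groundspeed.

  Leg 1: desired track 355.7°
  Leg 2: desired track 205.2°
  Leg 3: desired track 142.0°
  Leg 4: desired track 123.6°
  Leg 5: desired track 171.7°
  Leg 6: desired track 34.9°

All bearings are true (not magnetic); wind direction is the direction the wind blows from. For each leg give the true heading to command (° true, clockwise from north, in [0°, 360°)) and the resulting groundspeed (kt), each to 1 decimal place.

Leg 1: heading=356.3°, groundspeed=163.6 kt
Leg 2: heading=202.2°, groundspeed=139.9 kt
Leg 3: heading=144.2°, groundspeed=138.8 kt
Leg 4: heading=127.1°, groundspeed=141.0 kt
Leg 5: heading=171.4°, groundspeed=137.5 kt
Leg 6: heading=38.5°, groundspeed=159.3 kt

Leg 1: desired track 355.7°; wind correction +0.6° → command heading 356.3°, groundspeed 163.6 kt
Leg 2: desired track 205.2°; wind correction -3.0° → command heading 202.2°, groundspeed 139.9 kt
Leg 3: desired track 142.0°; wind correction +2.2° → command heading 144.2°, groundspeed 138.8 kt
Leg 4: desired track 123.6°; wind correction +3.5° → command heading 127.1°, groundspeed 141.0 kt
Leg 5: desired track 171.7°; wind correction -0.3° → command heading 171.4°, groundspeed 137.5 kt
Leg 6: desired track 34.9°; wind correction +3.6° → command heading 38.5°, groundspeed 159.3 kt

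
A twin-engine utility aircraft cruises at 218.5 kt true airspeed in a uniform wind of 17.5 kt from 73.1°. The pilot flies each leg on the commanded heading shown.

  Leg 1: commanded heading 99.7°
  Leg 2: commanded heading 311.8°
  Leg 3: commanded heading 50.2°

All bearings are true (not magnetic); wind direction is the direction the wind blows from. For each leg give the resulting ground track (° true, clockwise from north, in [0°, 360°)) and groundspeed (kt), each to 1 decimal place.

Leg 1: heading 99.7°; drift +2.2° → track 101.9°, groundspeed 203.0 kt
Leg 2: heading 311.8°; drift -3.8° → track 308.0°, groundspeed 228.1 kt
Leg 3: heading 50.2°; drift -1.9° → track 48.3°, groundspeed 202.5 kt

Leg 1: track=101.9°, groundspeed=203.0 kt
Leg 2: track=308.0°, groundspeed=228.1 kt
Leg 3: track=48.3°, groundspeed=202.5 kt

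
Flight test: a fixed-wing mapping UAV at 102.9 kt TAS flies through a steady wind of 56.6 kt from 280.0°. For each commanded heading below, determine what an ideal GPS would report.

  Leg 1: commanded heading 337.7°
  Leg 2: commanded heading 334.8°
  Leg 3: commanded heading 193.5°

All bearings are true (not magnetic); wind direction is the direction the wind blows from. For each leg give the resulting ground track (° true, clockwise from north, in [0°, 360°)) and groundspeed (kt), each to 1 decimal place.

Leg 1: heading 337.7°; drift +33.4° → track 11.1°, groundspeed 87.0 kt
Leg 2: heading 334.8°; drift +33.4° → track 8.2°, groundspeed 84.1 kt
Leg 3: heading 193.5°; drift -29.6° → track 163.9°, groundspeed 114.4 kt

Leg 1: track=11.1°, groundspeed=87.0 kt
Leg 2: track=8.2°, groundspeed=84.1 kt
Leg 3: track=163.9°, groundspeed=114.4 kt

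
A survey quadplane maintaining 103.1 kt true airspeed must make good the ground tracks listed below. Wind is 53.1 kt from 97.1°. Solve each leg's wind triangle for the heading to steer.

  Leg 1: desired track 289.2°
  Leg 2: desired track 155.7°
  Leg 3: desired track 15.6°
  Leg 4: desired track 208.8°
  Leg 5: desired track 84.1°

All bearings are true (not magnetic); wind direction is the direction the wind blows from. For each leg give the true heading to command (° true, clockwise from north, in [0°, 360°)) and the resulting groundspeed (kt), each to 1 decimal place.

Leg 1: desired track 289.2°; wind correction +6.2° → command heading 295.4°, groundspeed 154.4 kt
Leg 2: desired track 155.7°; wind correction -26.1° → command heading 129.6°, groundspeed 64.9 kt
Leg 3: desired track 15.6°; wind correction +30.6° → command heading 46.2°, groundspeed 80.9 kt
Leg 4: desired track 208.8°; wind correction -28.6° → command heading 180.2°, groundspeed 110.2 kt
Leg 5: desired track 84.1°; wind correction +6.7° → command heading 90.8°, groundspeed 50.7 kt

Leg 1: heading=295.4°, groundspeed=154.4 kt
Leg 2: heading=129.6°, groundspeed=64.9 kt
Leg 3: heading=46.2°, groundspeed=80.9 kt
Leg 4: heading=180.2°, groundspeed=110.2 kt
Leg 5: heading=90.8°, groundspeed=50.7 kt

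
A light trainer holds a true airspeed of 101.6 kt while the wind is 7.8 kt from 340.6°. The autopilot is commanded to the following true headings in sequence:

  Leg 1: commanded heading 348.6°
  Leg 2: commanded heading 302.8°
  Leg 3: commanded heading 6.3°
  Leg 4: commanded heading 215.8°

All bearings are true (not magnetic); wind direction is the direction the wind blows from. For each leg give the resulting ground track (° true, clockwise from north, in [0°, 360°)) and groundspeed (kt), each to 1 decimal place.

Leg 1: heading 348.6°; drift +0.7° → track 349.3°, groundspeed 93.9 kt
Leg 2: heading 302.8°; drift -2.9° → track 299.9°, groundspeed 95.6 kt
Leg 3: heading 6.3°; drift +2.0° → track 8.3°, groundspeed 94.6 kt
Leg 4: heading 215.8°; drift -3.5° → track 212.3°, groundspeed 106.2 kt

Leg 1: track=349.3°, groundspeed=93.9 kt
Leg 2: track=299.9°, groundspeed=95.6 kt
Leg 3: track=8.3°, groundspeed=94.6 kt
Leg 4: track=212.3°, groundspeed=106.2 kt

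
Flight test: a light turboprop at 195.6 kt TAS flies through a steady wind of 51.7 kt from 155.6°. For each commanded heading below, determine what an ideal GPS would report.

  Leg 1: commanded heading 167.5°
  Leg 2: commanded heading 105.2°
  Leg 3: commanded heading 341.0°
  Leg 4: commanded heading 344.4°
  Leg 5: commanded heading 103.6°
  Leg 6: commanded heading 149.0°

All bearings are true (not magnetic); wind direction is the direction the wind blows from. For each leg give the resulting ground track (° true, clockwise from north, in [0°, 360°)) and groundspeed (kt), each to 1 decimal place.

Leg 1: heading 167.5°; drift +4.2° → track 171.7°, groundspeed 145.4 kt
Leg 2: heading 105.2°; drift -13.8° → track 91.4°, groundspeed 167.5 kt
Leg 3: heading 341.0°; drift -1.1° → track 339.9°, groundspeed 247.1 kt
Leg 4: heading 344.4°; drift -1.8° → track 342.6°, groundspeed 246.8 kt
Leg 5: heading 103.6°; drift -14.0° → track 89.6°, groundspeed 168.8 kt
Leg 6: heading 149.0°; drift -2.4° → track 146.6°, groundspeed 144.4 kt

Leg 1: track=171.7°, groundspeed=145.4 kt
Leg 2: track=91.4°, groundspeed=167.5 kt
Leg 3: track=339.9°, groundspeed=247.1 kt
Leg 4: track=342.6°, groundspeed=246.8 kt
Leg 5: track=89.6°, groundspeed=168.8 kt
Leg 6: track=146.6°, groundspeed=144.4 kt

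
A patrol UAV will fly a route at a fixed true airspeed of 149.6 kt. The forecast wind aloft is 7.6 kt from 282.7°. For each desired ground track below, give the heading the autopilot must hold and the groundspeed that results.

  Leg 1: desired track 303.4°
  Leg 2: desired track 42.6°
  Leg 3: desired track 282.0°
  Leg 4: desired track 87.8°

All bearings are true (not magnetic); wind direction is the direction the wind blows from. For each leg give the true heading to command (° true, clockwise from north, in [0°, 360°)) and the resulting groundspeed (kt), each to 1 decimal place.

Leg 1: heading=302.4°, groundspeed=142.5 kt
Leg 2: heading=40.1°, groundspeed=153.2 kt
Leg 3: heading=282.0°, groundspeed=142.0 kt
Leg 4: heading=87.1°, groundspeed=156.9 kt

Leg 1: desired track 303.4°; wind correction -1.0° → command heading 302.4°, groundspeed 142.5 kt
Leg 2: desired track 42.6°; wind correction -2.5° → command heading 40.1°, groundspeed 153.2 kt
Leg 3: desired track 282.0°; wind correction +0.0° → command heading 282.0°, groundspeed 142.0 kt
Leg 4: desired track 87.8°; wind correction -0.7° → command heading 87.1°, groundspeed 156.9 kt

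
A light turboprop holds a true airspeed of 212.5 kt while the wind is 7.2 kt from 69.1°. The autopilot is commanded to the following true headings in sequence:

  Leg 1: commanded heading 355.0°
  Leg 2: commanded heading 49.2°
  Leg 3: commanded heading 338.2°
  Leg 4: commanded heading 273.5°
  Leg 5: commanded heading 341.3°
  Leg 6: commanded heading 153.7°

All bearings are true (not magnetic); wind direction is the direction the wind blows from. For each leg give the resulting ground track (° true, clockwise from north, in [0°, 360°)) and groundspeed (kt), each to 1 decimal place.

Leg 1: track=353.1°, groundspeed=210.6 kt
Leg 2: track=48.5°, groundspeed=205.7 kt
Leg 3: track=336.3°, groundspeed=212.7 kt
Leg 4: track=272.7°, groundspeed=219.1 kt
Leg 5: track=339.4°, groundspeed=212.3 kt
Leg 6: track=155.6°, groundspeed=211.9 kt

Leg 1: heading 355.0°; drift -1.9° → track 353.1°, groundspeed 210.6 kt
Leg 2: heading 49.2°; drift -0.7° → track 48.5°, groundspeed 205.7 kt
Leg 3: heading 338.2°; drift -1.9° → track 336.3°, groundspeed 212.7 kt
Leg 4: heading 273.5°; drift -0.8° → track 272.7°, groundspeed 219.1 kt
Leg 5: heading 341.3°; drift -1.9° → track 339.4°, groundspeed 212.3 kt
Leg 6: heading 153.7°; drift +1.9° → track 155.6°, groundspeed 211.9 kt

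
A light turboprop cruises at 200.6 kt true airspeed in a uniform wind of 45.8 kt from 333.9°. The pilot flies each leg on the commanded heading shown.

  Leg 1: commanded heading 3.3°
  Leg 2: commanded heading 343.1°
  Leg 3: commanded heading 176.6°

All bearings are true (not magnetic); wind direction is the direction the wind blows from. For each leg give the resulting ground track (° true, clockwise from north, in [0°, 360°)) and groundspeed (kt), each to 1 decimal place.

Leg 1: heading 3.3°; drift +8.0° → track 11.3°, groundspeed 162.3 kt
Leg 2: heading 343.1°; drift +2.7° → track 345.8°, groundspeed 155.6 kt
Leg 3: heading 176.6°; drift -4.2° → track 172.4°, groundspeed 243.5 kt

Leg 1: track=11.3°, groundspeed=162.3 kt
Leg 2: track=345.8°, groundspeed=155.6 kt
Leg 3: track=172.4°, groundspeed=243.5 kt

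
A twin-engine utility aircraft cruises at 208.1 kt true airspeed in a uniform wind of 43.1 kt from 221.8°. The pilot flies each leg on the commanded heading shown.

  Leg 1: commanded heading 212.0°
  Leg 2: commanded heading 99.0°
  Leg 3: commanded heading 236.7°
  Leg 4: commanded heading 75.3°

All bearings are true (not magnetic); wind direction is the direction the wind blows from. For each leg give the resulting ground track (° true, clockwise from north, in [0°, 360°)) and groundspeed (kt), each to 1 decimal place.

Leg 1: heading 212.0°; drift -2.5° → track 209.5°, groundspeed 165.8 kt
Leg 2: heading 99.0°; drift -8.9° → track 90.1°, groundspeed 234.3 kt
Leg 3: heading 236.7°; drift +3.8° → track 240.5°, groundspeed 166.8 kt
Leg 4: heading 75.3°; drift -5.6° → track 69.7°, groundspeed 245.2 kt

Leg 1: track=209.5°, groundspeed=165.8 kt
Leg 2: track=90.1°, groundspeed=234.3 kt
Leg 3: track=240.5°, groundspeed=166.8 kt
Leg 4: track=69.7°, groundspeed=245.2 kt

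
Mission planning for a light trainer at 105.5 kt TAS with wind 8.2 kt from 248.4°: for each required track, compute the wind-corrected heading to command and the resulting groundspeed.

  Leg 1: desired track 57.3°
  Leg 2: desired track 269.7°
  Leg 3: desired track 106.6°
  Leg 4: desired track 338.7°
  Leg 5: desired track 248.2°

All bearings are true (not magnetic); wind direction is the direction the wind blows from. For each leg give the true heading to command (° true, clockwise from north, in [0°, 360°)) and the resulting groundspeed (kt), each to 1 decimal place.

Leg 1: heading=56.4°, groundspeed=113.5 kt
Leg 2: heading=268.1°, groundspeed=97.8 kt
Leg 3: heading=109.4°, groundspeed=111.8 kt
Leg 4: heading=334.2°, groundspeed=105.2 kt
Leg 5: heading=248.2°, groundspeed=97.3 kt

Leg 1: desired track 57.3°; wind correction -0.9° → command heading 56.4°, groundspeed 113.5 kt
Leg 2: desired track 269.7°; wind correction -1.6° → command heading 268.1°, groundspeed 97.8 kt
Leg 3: desired track 106.6°; wind correction +2.8° → command heading 109.4°, groundspeed 111.8 kt
Leg 4: desired track 338.7°; wind correction -4.5° → command heading 334.2°, groundspeed 105.2 kt
Leg 5: desired track 248.2°; wind correction +0.0° → command heading 248.2°, groundspeed 97.3 kt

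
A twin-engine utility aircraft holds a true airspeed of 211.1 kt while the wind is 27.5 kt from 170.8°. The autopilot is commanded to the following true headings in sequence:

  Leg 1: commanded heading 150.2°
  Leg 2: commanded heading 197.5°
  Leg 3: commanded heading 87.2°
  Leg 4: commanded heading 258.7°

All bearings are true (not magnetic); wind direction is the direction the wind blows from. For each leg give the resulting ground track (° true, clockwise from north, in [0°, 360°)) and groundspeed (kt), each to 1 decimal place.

Leg 1: track=147.2°, groundspeed=185.6 kt
Leg 2: track=201.3°, groundspeed=186.9 kt
Leg 3: track=79.7°, groundspeed=209.8 kt
Leg 4: track=266.2°, groundspeed=211.9 kt

Leg 1: heading 150.2°; drift -3.0° → track 147.2°, groundspeed 185.6 kt
Leg 2: heading 197.5°; drift +3.8° → track 201.3°, groundspeed 186.9 kt
Leg 3: heading 87.2°; drift -7.5° → track 79.7°, groundspeed 209.8 kt
Leg 4: heading 258.7°; drift +7.5° → track 266.2°, groundspeed 211.9 kt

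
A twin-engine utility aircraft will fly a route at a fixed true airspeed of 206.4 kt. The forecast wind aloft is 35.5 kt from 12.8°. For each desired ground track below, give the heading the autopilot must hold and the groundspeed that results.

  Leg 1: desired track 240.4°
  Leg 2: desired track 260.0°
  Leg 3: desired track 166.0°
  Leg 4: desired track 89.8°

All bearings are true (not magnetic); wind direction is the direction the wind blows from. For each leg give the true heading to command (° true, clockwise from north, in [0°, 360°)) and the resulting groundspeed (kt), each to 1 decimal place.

Leg 1: desired track 240.4°; wind correction +7.3° → command heading 247.7°, groundspeed 228.7 kt
Leg 2: desired track 260.0°; wind correction +9.1° → command heading 269.1°, groundspeed 217.5 kt
Leg 3: desired track 166.0°; wind correction -4.4° → command heading 161.6°, groundspeed 237.5 kt
Leg 4: desired track 89.8°; wind correction -9.6° → command heading 80.2°, groundspeed 195.5 kt

Leg 1: heading=247.7°, groundspeed=228.7 kt
Leg 2: heading=269.1°, groundspeed=217.5 kt
Leg 3: heading=161.6°, groundspeed=237.5 kt
Leg 4: heading=80.2°, groundspeed=195.5 kt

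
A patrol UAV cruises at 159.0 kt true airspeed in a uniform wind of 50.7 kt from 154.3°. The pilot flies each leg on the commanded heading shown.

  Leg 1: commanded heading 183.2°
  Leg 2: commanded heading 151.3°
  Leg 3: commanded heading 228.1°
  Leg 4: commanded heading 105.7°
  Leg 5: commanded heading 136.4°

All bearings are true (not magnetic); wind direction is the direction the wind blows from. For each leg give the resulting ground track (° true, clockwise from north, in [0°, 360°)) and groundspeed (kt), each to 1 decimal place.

Leg 1: track=195.3°, groundspeed=117.2 kt
Leg 2: track=149.9°, groundspeed=108.4 kt
Leg 3: track=246.7°, groundspeed=152.8 kt
Leg 4: track=88.8°, groundspeed=131.1 kt
Leg 5: track=128.4°, groundspeed=111.8 kt

Leg 1: heading 183.2°; drift +12.1° → track 195.3°, groundspeed 117.2 kt
Leg 2: heading 151.3°; drift -1.4° → track 149.9°, groundspeed 108.4 kt
Leg 3: heading 228.1°; drift +18.6° → track 246.7°, groundspeed 152.8 kt
Leg 4: heading 105.7°; drift -16.9° → track 88.8°, groundspeed 131.1 kt
Leg 5: heading 136.4°; drift -8.0° → track 128.4°, groundspeed 111.8 kt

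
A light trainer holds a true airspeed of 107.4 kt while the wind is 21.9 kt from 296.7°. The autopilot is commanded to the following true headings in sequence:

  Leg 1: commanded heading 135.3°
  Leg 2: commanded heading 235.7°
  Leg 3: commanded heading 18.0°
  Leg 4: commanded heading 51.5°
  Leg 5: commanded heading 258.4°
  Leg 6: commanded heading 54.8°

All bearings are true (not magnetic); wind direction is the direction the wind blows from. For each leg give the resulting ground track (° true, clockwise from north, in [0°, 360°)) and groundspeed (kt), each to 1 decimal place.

Leg 1: track=132.2°, groundspeed=128.3 kt
Leg 2: track=224.5°, groundspeed=98.7 kt
Leg 3: track=29.7°, groundspeed=106.3 kt
Leg 4: track=61.2°, groundspeed=118.3 kt
Leg 5: track=249.8°, groundspeed=91.2 kt
Leg 6: track=64.1°, groundspeed=119.3 kt

Leg 1: heading 135.3°; drift -3.1° → track 132.2°, groundspeed 128.3 kt
Leg 2: heading 235.7°; drift -11.2° → track 224.5°, groundspeed 98.7 kt
Leg 3: heading 18.0°; drift +11.7° → track 29.7°, groundspeed 106.3 kt
Leg 4: heading 51.5°; drift +9.7° → track 61.2°, groundspeed 118.3 kt
Leg 5: heading 258.4°; drift -8.6° → track 249.8°, groundspeed 91.2 kt
Leg 6: heading 54.8°; drift +9.3° → track 64.1°, groundspeed 119.3 kt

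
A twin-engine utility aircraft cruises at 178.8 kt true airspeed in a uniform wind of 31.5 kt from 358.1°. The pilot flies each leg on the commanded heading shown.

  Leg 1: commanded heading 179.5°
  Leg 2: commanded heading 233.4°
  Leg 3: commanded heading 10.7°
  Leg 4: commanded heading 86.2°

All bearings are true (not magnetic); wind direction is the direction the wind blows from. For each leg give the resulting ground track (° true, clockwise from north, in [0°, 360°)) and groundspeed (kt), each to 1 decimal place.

Leg 1: heading 179.5°; drift -0.2° → track 179.3°, groundspeed 210.3 kt
Leg 2: heading 233.4°; drift -7.5° → track 225.9°, groundspeed 198.4 kt
Leg 3: heading 10.7°; drift +2.7° → track 13.4°, groundspeed 148.2 kt
Leg 4: heading 86.2°; drift +10.0° → track 96.2°, groundspeed 180.5 kt

Leg 1: track=179.3°, groundspeed=210.3 kt
Leg 2: track=225.9°, groundspeed=198.4 kt
Leg 3: track=13.4°, groundspeed=148.2 kt
Leg 4: track=96.2°, groundspeed=180.5 kt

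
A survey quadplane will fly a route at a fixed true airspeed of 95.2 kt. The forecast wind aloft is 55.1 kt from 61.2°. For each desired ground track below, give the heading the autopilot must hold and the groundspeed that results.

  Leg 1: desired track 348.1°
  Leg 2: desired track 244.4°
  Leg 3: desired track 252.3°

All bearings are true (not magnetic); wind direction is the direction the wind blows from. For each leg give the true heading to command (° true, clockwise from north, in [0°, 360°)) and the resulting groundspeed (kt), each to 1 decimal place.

Leg 1: desired track 348.1°; wind correction +33.6° → command heading 21.7°, groundspeed 63.3 kt
Leg 2: desired track 244.4°; wind correction +1.9° → command heading 246.3°, groundspeed 150.2 kt
Leg 3: desired track 252.3°; wind correction +6.4° → command heading 258.7°, groundspeed 148.7 kt

Leg 1: heading=21.7°, groundspeed=63.3 kt
Leg 2: heading=246.3°, groundspeed=150.2 kt
Leg 3: heading=258.7°, groundspeed=148.7 kt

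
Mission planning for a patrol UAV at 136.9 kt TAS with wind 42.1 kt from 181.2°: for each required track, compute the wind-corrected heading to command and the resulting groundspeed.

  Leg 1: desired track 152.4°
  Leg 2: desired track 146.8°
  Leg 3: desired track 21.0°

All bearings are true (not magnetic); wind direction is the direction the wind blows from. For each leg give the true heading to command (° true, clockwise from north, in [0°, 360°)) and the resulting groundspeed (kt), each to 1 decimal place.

Leg 1: heading=160.9°, groundspeed=98.5 kt
Leg 2: heading=156.8°, groundspeed=100.1 kt
Leg 3: heading=27.0°, groundspeed=175.8 kt

Leg 1: desired track 152.4°; wind correction +8.5° → command heading 160.9°, groundspeed 98.5 kt
Leg 2: desired track 146.8°; wind correction +10.0° → command heading 156.8°, groundspeed 100.1 kt
Leg 3: desired track 21.0°; wind correction +6.0° → command heading 27.0°, groundspeed 175.8 kt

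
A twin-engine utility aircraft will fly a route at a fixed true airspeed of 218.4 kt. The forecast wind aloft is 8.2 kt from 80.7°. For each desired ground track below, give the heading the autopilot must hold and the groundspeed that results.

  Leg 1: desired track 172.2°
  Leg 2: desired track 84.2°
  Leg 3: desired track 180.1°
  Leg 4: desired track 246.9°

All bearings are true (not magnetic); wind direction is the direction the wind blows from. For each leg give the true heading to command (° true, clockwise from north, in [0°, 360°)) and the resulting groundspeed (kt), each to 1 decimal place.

Leg 1: desired track 172.2°; wind correction -2.2° → command heading 170.0°, groundspeed 218.5 kt
Leg 2: desired track 84.2°; wind correction -0.1° → command heading 84.1°, groundspeed 210.2 kt
Leg 3: desired track 180.1°; wind correction -2.1° → command heading 178.0°, groundspeed 219.6 kt
Leg 4: desired track 246.9°; wind correction -0.5° → command heading 246.4°, groundspeed 226.4 kt

Leg 1: heading=170.0°, groundspeed=218.5 kt
Leg 2: heading=84.1°, groundspeed=210.2 kt
Leg 3: heading=178.0°, groundspeed=219.6 kt
Leg 4: heading=246.4°, groundspeed=226.4 kt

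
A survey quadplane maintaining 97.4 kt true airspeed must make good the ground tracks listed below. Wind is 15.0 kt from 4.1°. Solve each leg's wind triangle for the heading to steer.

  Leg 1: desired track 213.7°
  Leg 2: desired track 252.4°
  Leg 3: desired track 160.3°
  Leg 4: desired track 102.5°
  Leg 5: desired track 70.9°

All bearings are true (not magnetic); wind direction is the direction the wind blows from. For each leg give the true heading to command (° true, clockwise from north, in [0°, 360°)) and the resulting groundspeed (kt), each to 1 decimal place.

Leg 1: heading=218.1°, groundspeed=110.2 kt
Leg 2: heading=260.6°, groundspeed=101.9 kt
Leg 3: heading=156.7°, groundspeed=110.9 kt
Leg 4: heading=93.7°, groundspeed=98.5 kt
Leg 5: heading=62.8°, groundspeed=90.5 kt

Leg 1: desired track 213.7°; wind correction +4.4° → command heading 218.1°, groundspeed 110.2 kt
Leg 2: desired track 252.4°; wind correction +8.2° → command heading 260.6°, groundspeed 101.9 kt
Leg 3: desired track 160.3°; wind correction -3.6° → command heading 156.7°, groundspeed 110.9 kt
Leg 4: desired track 102.5°; wind correction -8.8° → command heading 93.7°, groundspeed 98.5 kt
Leg 5: desired track 70.9°; wind correction -8.1° → command heading 62.8°, groundspeed 90.5 kt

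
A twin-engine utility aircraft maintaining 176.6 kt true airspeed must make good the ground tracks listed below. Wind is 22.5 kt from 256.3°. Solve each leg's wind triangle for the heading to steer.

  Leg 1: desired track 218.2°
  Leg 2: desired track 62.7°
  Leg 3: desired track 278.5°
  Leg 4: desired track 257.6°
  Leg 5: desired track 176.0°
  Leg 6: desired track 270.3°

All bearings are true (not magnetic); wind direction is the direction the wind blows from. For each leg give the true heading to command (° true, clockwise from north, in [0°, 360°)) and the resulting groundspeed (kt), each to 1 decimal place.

Leg 1: desired track 218.2°; wind correction +4.5° → command heading 222.7°, groundspeed 158.3 kt
Leg 2: desired track 62.7°; wind correction -1.7° → command heading 61.0°, groundspeed 198.4 kt
Leg 3: desired track 278.5°; wind correction -2.8° → command heading 275.7°, groundspeed 155.6 kt
Leg 4: desired track 257.6°; wind correction -0.2° → command heading 257.4°, groundspeed 154.1 kt
Leg 5: desired track 176.0°; wind correction +7.2° → command heading 183.2°, groundspeed 171.4 kt
Leg 6: desired track 270.3°; wind correction -1.8° → command heading 268.5°, groundspeed 154.7 kt

Leg 1: heading=222.7°, groundspeed=158.3 kt
Leg 2: heading=61.0°, groundspeed=198.4 kt
Leg 3: heading=275.7°, groundspeed=155.6 kt
Leg 4: heading=257.4°, groundspeed=154.1 kt
Leg 5: heading=183.2°, groundspeed=171.4 kt
Leg 6: heading=268.5°, groundspeed=154.7 kt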